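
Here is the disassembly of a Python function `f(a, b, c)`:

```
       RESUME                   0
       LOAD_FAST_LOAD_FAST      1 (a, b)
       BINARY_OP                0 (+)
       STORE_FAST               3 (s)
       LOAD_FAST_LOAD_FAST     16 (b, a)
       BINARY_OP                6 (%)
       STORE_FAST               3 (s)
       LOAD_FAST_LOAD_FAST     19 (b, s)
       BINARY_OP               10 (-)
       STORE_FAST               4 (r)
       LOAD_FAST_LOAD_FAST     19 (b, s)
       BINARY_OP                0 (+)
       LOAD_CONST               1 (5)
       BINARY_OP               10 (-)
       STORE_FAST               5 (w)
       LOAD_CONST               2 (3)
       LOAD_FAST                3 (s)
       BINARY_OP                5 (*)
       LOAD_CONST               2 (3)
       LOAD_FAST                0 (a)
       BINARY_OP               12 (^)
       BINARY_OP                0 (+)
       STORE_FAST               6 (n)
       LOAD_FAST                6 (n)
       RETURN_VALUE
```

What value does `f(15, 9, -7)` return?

LOAD_FAST_LOAD_FAST a,b → push 15,9. Stack: [15, 9]
BINARY_OP + → 15 + 9 = 24. Stack: [24]
STORE_FAST s → s=24. Stack: []
LOAD_FAST_LOAD_FAST b,a → push 9,15. Stack: [9, 15]
BINARY_OP % → 9 % 15 = 9. Stack: [9]
STORE_FAST s → s=9. Stack: []
LOAD_FAST_LOAD_FAST b,s → push 9,9. Stack: [9, 9]
BINARY_OP - → 9 - 9 = 0. Stack: [0]
STORE_FAST r → r=0. Stack: []
LOAD_FAST_LOAD_FAST b,s → push 9,9. Stack: [9, 9]
BINARY_OP + → 9 + 9 = 18. Stack: [18]
LOAD_CONST → push 5. Stack: [18, 5]
BINARY_OP - → 18 - 5 = 13. Stack: [13]
STORE_FAST w → w=13. Stack: []
LOAD_CONST → push 3. Stack: [3]
LOAD_FAST s → push 9. Stack: [3, 9]
BINARY_OP * → 3 * 9 = 27. Stack: [27]
LOAD_CONST → push 3. Stack: [27, 3]
LOAD_FAST a → push 15. Stack: [27, 3, 15]
BINARY_OP ^ → 3 ^ 15 = 12. Stack: [27, 12]
BINARY_OP + → 27 + 12 = 39. Stack: [39]
STORE_FAST n → n=39. Stack: []
LOAD_FAST n → push 39. Stack: [39]
RETURN_VALUE → return 39.

39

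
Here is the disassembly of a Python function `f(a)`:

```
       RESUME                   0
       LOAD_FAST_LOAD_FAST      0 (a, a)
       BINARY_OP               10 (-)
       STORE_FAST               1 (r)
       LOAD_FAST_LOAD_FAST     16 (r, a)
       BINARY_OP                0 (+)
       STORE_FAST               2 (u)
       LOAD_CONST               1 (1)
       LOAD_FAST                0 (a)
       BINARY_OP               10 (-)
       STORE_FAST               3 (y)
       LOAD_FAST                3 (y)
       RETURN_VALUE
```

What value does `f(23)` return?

LOAD_FAST_LOAD_FAST a,a → push 23,23. Stack: [23, 23]
BINARY_OP - → 23 - 23 = 0. Stack: [0]
STORE_FAST r → r=0. Stack: []
LOAD_FAST_LOAD_FAST r,a → push 0,23. Stack: [0, 23]
BINARY_OP + → 0 + 23 = 23. Stack: [23]
STORE_FAST u → u=23. Stack: []
LOAD_CONST → push 1. Stack: [1]
LOAD_FAST a → push 23. Stack: [1, 23]
BINARY_OP - → 1 - 23 = -22. Stack: [-22]
STORE_FAST y → y=-22. Stack: []
LOAD_FAST y → push -22. Stack: [-22]
RETURN_VALUE → return -22.

-22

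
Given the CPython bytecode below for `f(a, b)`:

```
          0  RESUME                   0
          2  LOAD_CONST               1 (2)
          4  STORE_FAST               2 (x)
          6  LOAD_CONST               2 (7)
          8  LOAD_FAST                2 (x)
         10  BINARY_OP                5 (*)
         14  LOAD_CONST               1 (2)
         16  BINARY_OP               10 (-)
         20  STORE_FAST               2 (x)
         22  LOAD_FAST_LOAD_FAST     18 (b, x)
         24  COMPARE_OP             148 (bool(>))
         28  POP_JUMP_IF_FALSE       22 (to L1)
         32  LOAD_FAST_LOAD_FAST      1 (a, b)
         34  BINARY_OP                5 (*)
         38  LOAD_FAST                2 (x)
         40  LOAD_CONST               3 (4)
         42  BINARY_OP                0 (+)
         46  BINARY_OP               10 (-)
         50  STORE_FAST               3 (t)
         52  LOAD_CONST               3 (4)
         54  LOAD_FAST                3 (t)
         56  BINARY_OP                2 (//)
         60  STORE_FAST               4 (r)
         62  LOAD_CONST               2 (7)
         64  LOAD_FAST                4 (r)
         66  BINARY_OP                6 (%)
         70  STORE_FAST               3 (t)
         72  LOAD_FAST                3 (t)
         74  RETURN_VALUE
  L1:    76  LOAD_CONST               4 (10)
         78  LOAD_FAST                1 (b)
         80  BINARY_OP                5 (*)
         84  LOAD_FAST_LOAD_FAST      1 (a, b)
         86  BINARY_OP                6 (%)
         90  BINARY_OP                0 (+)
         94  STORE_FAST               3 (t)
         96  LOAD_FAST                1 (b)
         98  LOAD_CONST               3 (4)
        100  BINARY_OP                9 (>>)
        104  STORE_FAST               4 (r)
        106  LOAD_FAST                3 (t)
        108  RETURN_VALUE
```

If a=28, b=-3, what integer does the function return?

-32

LOAD_CONST → push 2. Stack: [2]
STORE_FAST x → x=2. Stack: []
LOAD_CONST → push 7. Stack: [7]
LOAD_FAST x → push 2. Stack: [7, 2]
BINARY_OP * → 7 * 2 = 14. Stack: [14]
LOAD_CONST → push 2. Stack: [14, 2]
BINARY_OP - → 14 - 2 = 12. Stack: [12]
STORE_FAST x → x=12. Stack: []
LOAD_FAST_LOAD_FAST b,x → push -3,12. Stack: [-3, 12]
COMPARE_OP bool(>) → -3 vs 12 = False. Stack: [False]
POP_JUMP_IF_FALSE → pop False; jump. Stack: []
LOAD_CONST → push 10. Stack: [10]
LOAD_FAST b → push -3. Stack: [10, -3]
BINARY_OP * → 10 * -3 = -30. Stack: [-30]
LOAD_FAST_LOAD_FAST a,b → push 28,-3. Stack: [-30, 28, -3]
BINARY_OP % → 28 % -3 = -2. Stack: [-30, -2]
BINARY_OP + → -30 + -2 = -32. Stack: [-32]
STORE_FAST t → t=-32. Stack: []
LOAD_FAST b → push -3. Stack: [-3]
LOAD_CONST → push 4. Stack: [-3, 4]
BINARY_OP >> → -3 >> 4 = -1. Stack: [-1]
STORE_FAST r → r=-1. Stack: []
LOAD_FAST t → push -32. Stack: [-32]
RETURN_VALUE → return -32.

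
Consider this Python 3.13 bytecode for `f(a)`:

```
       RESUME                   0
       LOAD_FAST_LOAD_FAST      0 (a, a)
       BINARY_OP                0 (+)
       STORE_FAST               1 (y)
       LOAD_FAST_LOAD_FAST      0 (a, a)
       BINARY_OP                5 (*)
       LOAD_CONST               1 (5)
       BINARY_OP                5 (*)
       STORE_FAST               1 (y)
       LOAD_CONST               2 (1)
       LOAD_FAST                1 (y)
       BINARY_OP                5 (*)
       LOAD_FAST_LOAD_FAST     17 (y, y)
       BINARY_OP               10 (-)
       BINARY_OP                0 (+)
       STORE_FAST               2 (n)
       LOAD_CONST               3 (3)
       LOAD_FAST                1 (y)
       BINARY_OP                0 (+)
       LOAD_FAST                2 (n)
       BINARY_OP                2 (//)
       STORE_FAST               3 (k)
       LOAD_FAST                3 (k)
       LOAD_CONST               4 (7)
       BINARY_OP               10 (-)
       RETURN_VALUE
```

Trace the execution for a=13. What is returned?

LOAD_FAST_LOAD_FAST a,a → push 13,13. Stack: [13, 13]
BINARY_OP + → 13 + 13 = 26. Stack: [26]
STORE_FAST y → y=26. Stack: []
LOAD_FAST_LOAD_FAST a,a → push 13,13. Stack: [13, 13]
BINARY_OP * → 13 * 13 = 169. Stack: [169]
LOAD_CONST → push 5. Stack: [169, 5]
BINARY_OP * → 169 * 5 = 845. Stack: [845]
STORE_FAST y → y=845. Stack: []
LOAD_CONST → push 1. Stack: [1]
LOAD_FAST y → push 845. Stack: [1, 845]
BINARY_OP * → 1 * 845 = 845. Stack: [845]
LOAD_FAST_LOAD_FAST y,y → push 845,845. Stack: [845, 845, 845]
BINARY_OP - → 845 - 845 = 0. Stack: [845, 0]
BINARY_OP + → 845 + 0 = 845. Stack: [845]
STORE_FAST n → n=845. Stack: []
LOAD_CONST → push 3. Stack: [3]
LOAD_FAST y → push 845. Stack: [3, 845]
BINARY_OP + → 3 + 845 = 848. Stack: [848]
LOAD_FAST n → push 845. Stack: [848, 845]
BINARY_OP // → 848 // 845 = 1. Stack: [1]
STORE_FAST k → k=1. Stack: []
LOAD_FAST k → push 1. Stack: [1]
LOAD_CONST → push 7. Stack: [1, 7]
BINARY_OP - → 1 - 7 = -6. Stack: [-6]
RETURN_VALUE → return -6.

-6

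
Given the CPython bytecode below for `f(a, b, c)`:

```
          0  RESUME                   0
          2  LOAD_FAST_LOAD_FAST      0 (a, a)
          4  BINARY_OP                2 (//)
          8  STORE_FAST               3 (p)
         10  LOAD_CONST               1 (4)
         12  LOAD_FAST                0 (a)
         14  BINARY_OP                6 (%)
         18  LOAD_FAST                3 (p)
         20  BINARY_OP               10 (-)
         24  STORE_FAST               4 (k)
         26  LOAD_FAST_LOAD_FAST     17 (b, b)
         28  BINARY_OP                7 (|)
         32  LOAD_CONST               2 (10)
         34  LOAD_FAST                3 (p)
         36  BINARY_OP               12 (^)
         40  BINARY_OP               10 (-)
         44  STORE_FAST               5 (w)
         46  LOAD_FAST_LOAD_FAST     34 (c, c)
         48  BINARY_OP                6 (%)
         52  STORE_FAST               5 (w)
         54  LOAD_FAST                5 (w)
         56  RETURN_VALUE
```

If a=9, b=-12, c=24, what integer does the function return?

LOAD_FAST_LOAD_FAST a,a → push 9,9. Stack: [9, 9]
BINARY_OP // → 9 // 9 = 1. Stack: [1]
STORE_FAST p → p=1. Stack: []
LOAD_CONST → push 4. Stack: [4]
LOAD_FAST a → push 9. Stack: [4, 9]
BINARY_OP % → 4 % 9 = 4. Stack: [4]
LOAD_FAST p → push 1. Stack: [4, 1]
BINARY_OP - → 4 - 1 = 3. Stack: [3]
STORE_FAST k → k=3. Stack: []
LOAD_FAST_LOAD_FAST b,b → push -12,-12. Stack: [-12, -12]
BINARY_OP | → -12 | -12 = -12. Stack: [-12]
LOAD_CONST → push 10. Stack: [-12, 10]
LOAD_FAST p → push 1. Stack: [-12, 10, 1]
BINARY_OP ^ → 10 ^ 1 = 11. Stack: [-12, 11]
BINARY_OP - → -12 - 11 = -23. Stack: [-23]
STORE_FAST w → w=-23. Stack: []
LOAD_FAST_LOAD_FAST c,c → push 24,24. Stack: [24, 24]
BINARY_OP % → 24 % 24 = 0. Stack: [0]
STORE_FAST w → w=0. Stack: []
LOAD_FAST w → push 0. Stack: [0]
RETURN_VALUE → return 0.

0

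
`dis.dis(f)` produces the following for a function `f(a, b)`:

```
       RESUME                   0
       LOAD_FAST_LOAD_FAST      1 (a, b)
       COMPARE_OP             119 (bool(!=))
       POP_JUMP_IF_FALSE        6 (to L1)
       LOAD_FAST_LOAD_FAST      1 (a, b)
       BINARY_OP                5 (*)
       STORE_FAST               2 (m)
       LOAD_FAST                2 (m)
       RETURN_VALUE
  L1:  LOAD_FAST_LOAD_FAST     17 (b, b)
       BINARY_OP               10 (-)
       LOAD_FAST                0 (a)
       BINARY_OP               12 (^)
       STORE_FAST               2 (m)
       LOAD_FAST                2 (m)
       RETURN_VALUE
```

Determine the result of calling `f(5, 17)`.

LOAD_FAST_LOAD_FAST a,b → push 5,17. Stack: [5, 17]
COMPARE_OP bool(!=) → 5 vs 17 = True. Stack: [True]
POP_JUMP_IF_FALSE → pop True; no jump. Stack: []
LOAD_FAST_LOAD_FAST a,b → push 5,17. Stack: [5, 17]
BINARY_OP * → 5 * 17 = 85. Stack: [85]
STORE_FAST m → m=85. Stack: []
LOAD_FAST m → push 85. Stack: [85]
RETURN_VALUE → return 85.

85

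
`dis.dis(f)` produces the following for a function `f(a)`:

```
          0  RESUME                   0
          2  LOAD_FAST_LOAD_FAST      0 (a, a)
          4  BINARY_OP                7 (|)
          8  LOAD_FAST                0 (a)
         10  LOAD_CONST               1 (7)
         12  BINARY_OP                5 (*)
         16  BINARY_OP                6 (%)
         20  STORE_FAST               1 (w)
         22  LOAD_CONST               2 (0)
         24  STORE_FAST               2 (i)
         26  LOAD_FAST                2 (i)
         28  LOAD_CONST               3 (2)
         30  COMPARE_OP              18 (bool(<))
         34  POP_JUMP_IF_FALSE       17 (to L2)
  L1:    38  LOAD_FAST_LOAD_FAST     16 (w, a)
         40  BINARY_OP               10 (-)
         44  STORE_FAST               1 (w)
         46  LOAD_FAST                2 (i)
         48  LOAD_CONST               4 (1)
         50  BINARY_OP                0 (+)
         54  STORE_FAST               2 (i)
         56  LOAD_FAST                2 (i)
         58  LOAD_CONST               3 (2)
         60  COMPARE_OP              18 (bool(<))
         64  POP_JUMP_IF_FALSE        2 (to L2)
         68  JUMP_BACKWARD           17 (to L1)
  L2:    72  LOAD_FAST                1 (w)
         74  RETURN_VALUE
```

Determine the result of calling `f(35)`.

-35

LOAD_FAST_LOAD_FAST a,a → push 35,35. Stack: [35, 35]
BINARY_OP | → 35 | 35 = 35. Stack: [35]
LOAD_FAST a → push 35. Stack: [35, 35]
LOAD_CONST → push 7. Stack: [35, 35, 7]
BINARY_OP * → 35 * 7 = 245. Stack: [35, 245]
BINARY_OP % → 35 % 245 = 35. Stack: [35]
STORE_FAST w → w=35. Stack: []
LOAD_CONST → push 0. Stack: [0]
STORE_FAST i → i=0. Stack: []
LOAD_FAST i → push 0. Stack: [0]
LOAD_CONST → push 2. Stack: [0, 2]
COMPARE_OP bool(<) → 0 vs 2 = True. Stack: [True]
POP_JUMP_IF_FALSE → pop True; no jump. Stack: []
LOAD_FAST_LOAD_FAST w,a → push 35,35. Stack: [35, 35]
BINARY_OP - → 35 - 35 = 0. Stack: [0]
STORE_FAST w → w=0. Stack: []
LOAD_FAST i → push 0. Stack: [0]
LOAD_CONST → push 1. Stack: [0, 1]
BINARY_OP + → 0 + 1 = 1. Stack: [1]
STORE_FAST i → i=1. Stack: []
LOAD_FAST i → push 1. Stack: [1]
LOAD_CONST → push 2. Stack: [1, 2]
COMPARE_OP bool(<) → 1 vs 2 = True. Stack: [True]
POP_JUMP_IF_FALSE → pop True; no jump. Stack: []
LOAD_FAST_LOAD_FAST w,a → push 0,35. Stack: [0, 35]
BINARY_OP - → 0 - 35 = -35. Stack: [-35]
STORE_FAST w → w=-35. Stack: []
LOAD_FAST i → push 1. Stack: [1]
LOAD_CONST → push 1. Stack: [1, 1]
BINARY_OP + → 1 + 1 = 2. Stack: [2]
STORE_FAST i → i=2. Stack: []
LOAD_FAST i → push 2. Stack: [2]
LOAD_CONST → push 2. Stack: [2, 2]
COMPARE_OP bool(<) → 2 vs 2 = False. Stack: [False]
POP_JUMP_IF_FALSE → pop False; jump. Stack: []
LOAD_FAST w → push -35. Stack: [-35]
RETURN_VALUE → return -35.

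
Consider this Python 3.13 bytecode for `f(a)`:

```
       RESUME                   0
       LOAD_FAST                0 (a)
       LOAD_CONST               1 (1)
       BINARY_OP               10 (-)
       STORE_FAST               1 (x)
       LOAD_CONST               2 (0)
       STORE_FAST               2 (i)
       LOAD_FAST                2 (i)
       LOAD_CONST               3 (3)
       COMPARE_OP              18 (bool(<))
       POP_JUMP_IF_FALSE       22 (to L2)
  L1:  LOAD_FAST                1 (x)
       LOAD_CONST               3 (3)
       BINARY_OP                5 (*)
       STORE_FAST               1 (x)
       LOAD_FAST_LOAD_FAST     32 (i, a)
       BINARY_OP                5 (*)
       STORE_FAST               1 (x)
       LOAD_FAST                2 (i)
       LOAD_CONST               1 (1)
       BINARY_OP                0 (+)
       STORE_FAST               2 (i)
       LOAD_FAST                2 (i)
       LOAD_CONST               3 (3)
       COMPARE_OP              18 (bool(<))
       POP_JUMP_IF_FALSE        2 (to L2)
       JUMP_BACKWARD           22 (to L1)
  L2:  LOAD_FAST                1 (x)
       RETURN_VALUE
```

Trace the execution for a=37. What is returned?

LOAD_FAST a → push 37. Stack: [37]
LOAD_CONST → push 1. Stack: [37, 1]
BINARY_OP - → 37 - 1 = 36. Stack: [36]
STORE_FAST x → x=36. Stack: []
LOAD_CONST → push 0. Stack: [0]
STORE_FAST i → i=0. Stack: []
LOAD_FAST i → push 0. Stack: [0]
LOAD_CONST → push 3. Stack: [0, 3]
COMPARE_OP bool(<) → 0 vs 3 = True. Stack: [True]
POP_JUMP_IF_FALSE → pop True; no jump. Stack: []
LOAD_FAST x → push 36. Stack: [36]
LOAD_CONST → push 3. Stack: [36, 3]
BINARY_OP * → 36 * 3 = 108. Stack: [108]
STORE_FAST x → x=108. Stack: []
LOAD_FAST_LOAD_FAST i,a → push 0,37. Stack: [0, 37]
BINARY_OP * → 0 * 37 = 0. Stack: [0]
STORE_FAST x → x=0. Stack: []
LOAD_FAST i → push 0. Stack: [0]
LOAD_CONST → push 1. Stack: [0, 1]
BINARY_OP + → 0 + 1 = 1. Stack: [1]
STORE_FAST i → i=1. Stack: []
LOAD_FAST i → push 1. Stack: [1]
LOAD_CONST → push 3. Stack: [1, 3]
COMPARE_OP bool(<) → 1 vs 3 = True. Stack: [True]
POP_JUMP_IF_FALSE → pop True; no jump. Stack: []
LOAD_FAST x → push 0. Stack: [0]
LOAD_CONST → push 3. Stack: [0, 3]
BINARY_OP * → 0 * 3 = 0. Stack: [0]
STORE_FAST x → x=0. Stack: []
LOAD_FAST_LOAD_FAST i,a → push 1,37. Stack: [1, 37]
BINARY_OP * → 1 * 37 = 37. Stack: [37]
STORE_FAST x → x=37. Stack: []
LOAD_FAST i → push 1. Stack: [1]
LOAD_CONST → push 1. Stack: [1, 1]
BINARY_OP + → 1 + 1 = 2. Stack: [2]
STORE_FAST i → i=2. Stack: []
LOAD_FAST i → push 2. Stack: [2]
LOAD_CONST → push 3. Stack: [2, 3]
COMPARE_OP bool(<) → 2 vs 3 = True. Stack: [True]
POP_JUMP_IF_FALSE → pop True; no jump. Stack: []
LOAD_FAST x → push 37. Stack: [37]
LOAD_CONST → push 3. Stack: [37, 3]
BINARY_OP * → 37 * 3 = 111. Stack: [111]
STORE_FAST x → x=111. Stack: []
LOAD_FAST_LOAD_FAST i,a → push 2,37. Stack: [2, 37]
BINARY_OP * → 2 * 37 = 74. Stack: [74]
STORE_FAST x → x=74. Stack: []
LOAD_FAST i → push 2. Stack: [2]
LOAD_CONST → push 1. Stack: [2, 1]
BINARY_OP + → 2 + 1 = 3. Stack: [3]
STORE_FAST i → i=3. Stack: []
LOAD_FAST i → push 3. Stack: [3]
LOAD_CONST → push 3. Stack: [3, 3]
COMPARE_OP bool(<) → 3 vs 3 = False. Stack: [False]
POP_JUMP_IF_FALSE → pop False; jump. Stack: []
LOAD_FAST x → push 74. Stack: [74]
RETURN_VALUE → return 74.

74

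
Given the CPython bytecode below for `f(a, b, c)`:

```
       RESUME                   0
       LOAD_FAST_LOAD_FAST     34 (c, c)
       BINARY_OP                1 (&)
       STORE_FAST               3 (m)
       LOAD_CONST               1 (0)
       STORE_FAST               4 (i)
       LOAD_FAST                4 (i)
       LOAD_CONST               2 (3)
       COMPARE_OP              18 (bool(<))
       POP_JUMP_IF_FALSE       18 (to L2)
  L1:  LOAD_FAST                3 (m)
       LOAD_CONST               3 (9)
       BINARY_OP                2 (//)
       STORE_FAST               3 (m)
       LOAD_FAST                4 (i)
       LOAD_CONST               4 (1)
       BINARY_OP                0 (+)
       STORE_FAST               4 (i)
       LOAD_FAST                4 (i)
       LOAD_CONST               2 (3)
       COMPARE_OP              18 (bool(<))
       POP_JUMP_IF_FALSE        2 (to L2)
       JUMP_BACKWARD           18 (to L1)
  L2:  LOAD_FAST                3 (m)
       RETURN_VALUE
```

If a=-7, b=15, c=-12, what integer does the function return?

LOAD_FAST_LOAD_FAST c,c → push -12,-12. Stack: [-12, -12]
BINARY_OP & → -12 & -12 = -12. Stack: [-12]
STORE_FAST m → m=-12. Stack: []
LOAD_CONST → push 0. Stack: [0]
STORE_FAST i → i=0. Stack: []
LOAD_FAST i → push 0. Stack: [0]
LOAD_CONST → push 3. Stack: [0, 3]
COMPARE_OP bool(<) → 0 vs 3 = True. Stack: [True]
POP_JUMP_IF_FALSE → pop True; no jump. Stack: []
LOAD_FAST m → push -12. Stack: [-12]
LOAD_CONST → push 9. Stack: [-12, 9]
BINARY_OP // → -12 // 9 = -2. Stack: [-2]
STORE_FAST m → m=-2. Stack: []
LOAD_FAST i → push 0. Stack: [0]
LOAD_CONST → push 1. Stack: [0, 1]
BINARY_OP + → 0 + 1 = 1. Stack: [1]
STORE_FAST i → i=1. Stack: []
LOAD_FAST i → push 1. Stack: [1]
LOAD_CONST → push 3. Stack: [1, 3]
COMPARE_OP bool(<) → 1 vs 3 = True. Stack: [True]
POP_JUMP_IF_FALSE → pop True; no jump. Stack: []
LOAD_FAST m → push -2. Stack: [-2]
LOAD_CONST → push 9. Stack: [-2, 9]
BINARY_OP // → -2 // 9 = -1. Stack: [-1]
STORE_FAST m → m=-1. Stack: []
LOAD_FAST i → push 1. Stack: [1]
LOAD_CONST → push 1. Stack: [1, 1]
BINARY_OP + → 1 + 1 = 2. Stack: [2]
STORE_FAST i → i=2. Stack: []
LOAD_FAST i → push 2. Stack: [2]
LOAD_CONST → push 3. Stack: [2, 3]
COMPARE_OP bool(<) → 2 vs 3 = True. Stack: [True]
POP_JUMP_IF_FALSE → pop True; no jump. Stack: []
LOAD_FAST m → push -1. Stack: [-1]
LOAD_CONST → push 9. Stack: [-1, 9]
BINARY_OP // → -1 // 9 = -1. Stack: [-1]
STORE_FAST m → m=-1. Stack: []
LOAD_FAST i → push 2. Stack: [2]
LOAD_CONST → push 1. Stack: [2, 1]
BINARY_OP + → 2 + 1 = 3. Stack: [3]
STORE_FAST i → i=3. Stack: []
LOAD_FAST i → push 3. Stack: [3]
LOAD_CONST → push 3. Stack: [3, 3]
COMPARE_OP bool(<) → 3 vs 3 = False. Stack: [False]
POP_JUMP_IF_FALSE → pop False; jump. Stack: []
LOAD_FAST m → push -1. Stack: [-1]
RETURN_VALUE → return -1.

-1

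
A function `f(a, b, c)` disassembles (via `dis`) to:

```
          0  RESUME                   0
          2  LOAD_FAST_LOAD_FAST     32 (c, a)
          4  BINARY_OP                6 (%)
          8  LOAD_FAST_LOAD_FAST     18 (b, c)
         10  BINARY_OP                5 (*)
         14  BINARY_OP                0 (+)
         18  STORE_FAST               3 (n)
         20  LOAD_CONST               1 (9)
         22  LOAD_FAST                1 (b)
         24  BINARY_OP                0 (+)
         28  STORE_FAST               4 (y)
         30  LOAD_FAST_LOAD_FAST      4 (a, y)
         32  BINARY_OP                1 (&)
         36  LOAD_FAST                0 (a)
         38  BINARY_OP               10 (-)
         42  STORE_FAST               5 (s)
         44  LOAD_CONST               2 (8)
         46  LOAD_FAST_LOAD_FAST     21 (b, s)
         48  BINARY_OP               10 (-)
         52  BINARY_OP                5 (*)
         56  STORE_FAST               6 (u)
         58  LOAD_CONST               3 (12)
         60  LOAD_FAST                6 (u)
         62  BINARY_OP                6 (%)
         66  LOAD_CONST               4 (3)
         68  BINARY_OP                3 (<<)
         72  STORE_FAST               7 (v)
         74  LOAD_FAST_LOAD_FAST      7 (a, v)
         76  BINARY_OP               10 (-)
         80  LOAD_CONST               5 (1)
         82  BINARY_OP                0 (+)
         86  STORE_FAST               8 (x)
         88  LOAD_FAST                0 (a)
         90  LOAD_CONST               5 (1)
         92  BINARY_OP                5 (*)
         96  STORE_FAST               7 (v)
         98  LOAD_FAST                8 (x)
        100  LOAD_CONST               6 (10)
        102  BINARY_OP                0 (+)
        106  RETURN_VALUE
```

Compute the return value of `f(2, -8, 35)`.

301

LOAD_FAST_LOAD_FAST c,a → push 35,2. Stack: [35, 2]
BINARY_OP % → 35 % 2 = 1. Stack: [1]
LOAD_FAST_LOAD_FAST b,c → push -8,35. Stack: [1, -8, 35]
BINARY_OP * → -8 * 35 = -280. Stack: [1, -280]
BINARY_OP + → 1 + -280 = -279. Stack: [-279]
STORE_FAST n → n=-279. Stack: []
LOAD_CONST → push 9. Stack: [9]
LOAD_FAST b → push -8. Stack: [9, -8]
BINARY_OP + → 9 + -8 = 1. Stack: [1]
STORE_FAST y → y=1. Stack: []
LOAD_FAST_LOAD_FAST a,y → push 2,1. Stack: [2, 1]
BINARY_OP & → 2 & 1 = 0. Stack: [0]
LOAD_FAST a → push 2. Stack: [0, 2]
BINARY_OP - → 0 - 2 = -2. Stack: [-2]
STORE_FAST s → s=-2. Stack: []
LOAD_CONST → push 8. Stack: [8]
LOAD_FAST_LOAD_FAST b,s → push -8,-2. Stack: [8, -8, -2]
BINARY_OP - → -8 - -2 = -6. Stack: [8, -6]
BINARY_OP * → 8 * -6 = -48. Stack: [-48]
STORE_FAST u → u=-48. Stack: []
LOAD_CONST → push 12. Stack: [12]
LOAD_FAST u → push -48. Stack: [12, -48]
BINARY_OP % → 12 % -48 = -36. Stack: [-36]
LOAD_CONST → push 3. Stack: [-36, 3]
BINARY_OP << → -36 << 3 = -288. Stack: [-288]
STORE_FAST v → v=-288. Stack: []
LOAD_FAST_LOAD_FAST a,v → push 2,-288. Stack: [2, -288]
BINARY_OP - → 2 - -288 = 290. Stack: [290]
LOAD_CONST → push 1. Stack: [290, 1]
BINARY_OP + → 290 + 1 = 291. Stack: [291]
STORE_FAST x → x=291. Stack: []
LOAD_FAST a → push 2. Stack: [2]
LOAD_CONST → push 1. Stack: [2, 1]
BINARY_OP * → 2 * 1 = 2. Stack: [2]
STORE_FAST v → v=2. Stack: []
LOAD_FAST x → push 291. Stack: [291]
LOAD_CONST → push 10. Stack: [291, 10]
BINARY_OP + → 291 + 10 = 301. Stack: [301]
RETURN_VALUE → return 301.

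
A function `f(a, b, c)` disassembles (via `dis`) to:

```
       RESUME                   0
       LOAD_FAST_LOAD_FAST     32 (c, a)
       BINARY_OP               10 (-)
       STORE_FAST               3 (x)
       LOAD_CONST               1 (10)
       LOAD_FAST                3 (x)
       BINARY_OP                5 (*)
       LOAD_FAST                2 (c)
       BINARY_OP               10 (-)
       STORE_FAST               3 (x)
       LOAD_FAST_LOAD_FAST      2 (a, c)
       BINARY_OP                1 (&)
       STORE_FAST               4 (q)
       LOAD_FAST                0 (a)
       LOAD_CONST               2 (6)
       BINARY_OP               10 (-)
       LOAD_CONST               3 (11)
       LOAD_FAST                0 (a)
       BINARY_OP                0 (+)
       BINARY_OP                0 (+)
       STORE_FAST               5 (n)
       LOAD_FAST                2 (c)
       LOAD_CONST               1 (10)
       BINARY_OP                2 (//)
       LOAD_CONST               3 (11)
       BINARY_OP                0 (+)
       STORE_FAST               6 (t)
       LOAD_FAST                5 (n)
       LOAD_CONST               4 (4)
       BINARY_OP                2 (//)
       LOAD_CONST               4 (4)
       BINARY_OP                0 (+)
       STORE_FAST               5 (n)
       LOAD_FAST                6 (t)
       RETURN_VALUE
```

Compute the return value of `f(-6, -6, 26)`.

LOAD_FAST_LOAD_FAST c,a → push 26,-6. Stack: [26, -6]
BINARY_OP - → 26 - -6 = 32. Stack: [32]
STORE_FAST x → x=32. Stack: []
LOAD_CONST → push 10. Stack: [10]
LOAD_FAST x → push 32. Stack: [10, 32]
BINARY_OP * → 10 * 32 = 320. Stack: [320]
LOAD_FAST c → push 26. Stack: [320, 26]
BINARY_OP - → 320 - 26 = 294. Stack: [294]
STORE_FAST x → x=294. Stack: []
LOAD_FAST_LOAD_FAST a,c → push -6,26. Stack: [-6, 26]
BINARY_OP & → -6 & 26 = 26. Stack: [26]
STORE_FAST q → q=26. Stack: []
LOAD_FAST a → push -6. Stack: [-6]
LOAD_CONST → push 6. Stack: [-6, 6]
BINARY_OP - → -6 - 6 = -12. Stack: [-12]
LOAD_CONST → push 11. Stack: [-12, 11]
LOAD_FAST a → push -6. Stack: [-12, 11, -6]
BINARY_OP + → 11 + -6 = 5. Stack: [-12, 5]
BINARY_OP + → -12 + 5 = -7. Stack: [-7]
STORE_FAST n → n=-7. Stack: []
LOAD_FAST c → push 26. Stack: [26]
LOAD_CONST → push 10. Stack: [26, 10]
BINARY_OP // → 26 // 10 = 2. Stack: [2]
LOAD_CONST → push 11. Stack: [2, 11]
BINARY_OP + → 2 + 11 = 13. Stack: [13]
STORE_FAST t → t=13. Stack: []
LOAD_FAST n → push -7. Stack: [-7]
LOAD_CONST → push 4. Stack: [-7, 4]
BINARY_OP // → -7 // 4 = -2. Stack: [-2]
LOAD_CONST → push 4. Stack: [-2, 4]
BINARY_OP + → -2 + 4 = 2. Stack: [2]
STORE_FAST n → n=2. Stack: []
LOAD_FAST t → push 13. Stack: [13]
RETURN_VALUE → return 13.

13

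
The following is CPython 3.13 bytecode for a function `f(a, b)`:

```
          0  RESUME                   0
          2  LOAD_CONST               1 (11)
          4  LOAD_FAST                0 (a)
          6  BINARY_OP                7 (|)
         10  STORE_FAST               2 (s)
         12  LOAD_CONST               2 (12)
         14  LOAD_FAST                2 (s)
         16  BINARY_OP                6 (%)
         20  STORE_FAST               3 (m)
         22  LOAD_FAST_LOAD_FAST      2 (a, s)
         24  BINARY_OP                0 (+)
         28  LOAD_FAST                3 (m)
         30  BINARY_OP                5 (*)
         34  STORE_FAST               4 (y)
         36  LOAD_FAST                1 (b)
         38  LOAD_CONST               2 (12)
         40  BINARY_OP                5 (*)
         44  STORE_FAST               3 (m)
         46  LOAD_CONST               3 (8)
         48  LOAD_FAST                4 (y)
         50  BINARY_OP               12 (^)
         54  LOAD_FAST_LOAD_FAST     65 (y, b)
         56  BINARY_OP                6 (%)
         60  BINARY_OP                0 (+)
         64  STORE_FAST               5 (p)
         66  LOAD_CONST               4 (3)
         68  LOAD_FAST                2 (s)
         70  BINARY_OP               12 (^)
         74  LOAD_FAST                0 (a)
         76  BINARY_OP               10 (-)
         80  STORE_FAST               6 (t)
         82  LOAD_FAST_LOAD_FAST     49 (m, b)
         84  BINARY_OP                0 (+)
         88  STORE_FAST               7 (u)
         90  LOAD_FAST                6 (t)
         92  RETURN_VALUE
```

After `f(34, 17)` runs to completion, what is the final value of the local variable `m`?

LOAD_CONST → push 11. Stack: [11]
LOAD_FAST a → push 34. Stack: [11, 34]
BINARY_OP | → 11 | 34 = 43. Stack: [43]
STORE_FAST s → s=43. Stack: []
LOAD_CONST → push 12. Stack: [12]
LOAD_FAST s → push 43. Stack: [12, 43]
BINARY_OP % → 12 % 43 = 12. Stack: [12]
STORE_FAST m → m=12. Stack: []
LOAD_FAST_LOAD_FAST a,s → push 34,43. Stack: [34, 43]
BINARY_OP + → 34 + 43 = 77. Stack: [77]
LOAD_FAST m → push 12. Stack: [77, 12]
BINARY_OP * → 77 * 12 = 924. Stack: [924]
STORE_FAST y → y=924. Stack: []
LOAD_FAST b → push 17. Stack: [17]
LOAD_CONST → push 12. Stack: [17, 12]
BINARY_OP * → 17 * 12 = 204. Stack: [204]
STORE_FAST m → m=204. Stack: []
LOAD_CONST → push 8. Stack: [8]
LOAD_FAST y → push 924. Stack: [8, 924]
BINARY_OP ^ → 8 ^ 924 = 916. Stack: [916]
LOAD_FAST_LOAD_FAST y,b → push 924,17. Stack: [916, 924, 17]
BINARY_OP % → 924 % 17 = 6. Stack: [916, 6]
BINARY_OP + → 916 + 6 = 922. Stack: [922]
STORE_FAST p → p=922. Stack: []
LOAD_CONST → push 3. Stack: [3]
LOAD_FAST s → push 43. Stack: [3, 43]
BINARY_OP ^ → 3 ^ 43 = 40. Stack: [40]
LOAD_FAST a → push 34. Stack: [40, 34]
BINARY_OP - → 40 - 34 = 6. Stack: [6]
STORE_FAST t → t=6. Stack: []
LOAD_FAST_LOAD_FAST m,b → push 204,17. Stack: [204, 17]
BINARY_OP + → 204 + 17 = 221. Stack: [221]
STORE_FAST u → u=221. Stack: []
LOAD_FAST t → push 6. Stack: [6]
RETURN_VALUE → return 6.

204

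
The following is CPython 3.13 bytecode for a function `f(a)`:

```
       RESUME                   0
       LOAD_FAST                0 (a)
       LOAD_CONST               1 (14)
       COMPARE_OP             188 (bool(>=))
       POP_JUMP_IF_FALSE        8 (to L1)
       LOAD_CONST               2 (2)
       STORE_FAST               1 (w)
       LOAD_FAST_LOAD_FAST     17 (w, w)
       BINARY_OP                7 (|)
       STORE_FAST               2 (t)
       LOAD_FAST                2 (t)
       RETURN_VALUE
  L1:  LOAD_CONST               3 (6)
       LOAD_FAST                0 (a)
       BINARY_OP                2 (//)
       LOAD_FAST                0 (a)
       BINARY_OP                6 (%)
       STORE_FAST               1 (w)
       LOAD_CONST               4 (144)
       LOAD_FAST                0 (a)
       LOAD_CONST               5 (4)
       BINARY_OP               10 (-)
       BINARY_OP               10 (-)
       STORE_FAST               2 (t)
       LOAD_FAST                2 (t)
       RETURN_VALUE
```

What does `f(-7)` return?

LOAD_FAST a → push -7. Stack: [-7]
LOAD_CONST → push 14. Stack: [-7, 14]
COMPARE_OP bool(>=) → -7 vs 14 = False. Stack: [False]
POP_JUMP_IF_FALSE → pop False; jump. Stack: []
LOAD_CONST → push 6. Stack: [6]
LOAD_FAST a → push -7. Stack: [6, -7]
BINARY_OP // → 6 // -7 = -1. Stack: [-1]
LOAD_FAST a → push -7. Stack: [-1, -7]
BINARY_OP % → -1 % -7 = -1. Stack: [-1]
STORE_FAST w → w=-1. Stack: []
LOAD_CONST → push 144. Stack: [144]
LOAD_FAST a → push -7. Stack: [144, -7]
LOAD_CONST → push 4. Stack: [144, -7, 4]
BINARY_OP - → -7 - 4 = -11. Stack: [144, -11]
BINARY_OP - → 144 - -11 = 155. Stack: [155]
STORE_FAST t → t=155. Stack: []
LOAD_FAST t → push 155. Stack: [155]
RETURN_VALUE → return 155.

155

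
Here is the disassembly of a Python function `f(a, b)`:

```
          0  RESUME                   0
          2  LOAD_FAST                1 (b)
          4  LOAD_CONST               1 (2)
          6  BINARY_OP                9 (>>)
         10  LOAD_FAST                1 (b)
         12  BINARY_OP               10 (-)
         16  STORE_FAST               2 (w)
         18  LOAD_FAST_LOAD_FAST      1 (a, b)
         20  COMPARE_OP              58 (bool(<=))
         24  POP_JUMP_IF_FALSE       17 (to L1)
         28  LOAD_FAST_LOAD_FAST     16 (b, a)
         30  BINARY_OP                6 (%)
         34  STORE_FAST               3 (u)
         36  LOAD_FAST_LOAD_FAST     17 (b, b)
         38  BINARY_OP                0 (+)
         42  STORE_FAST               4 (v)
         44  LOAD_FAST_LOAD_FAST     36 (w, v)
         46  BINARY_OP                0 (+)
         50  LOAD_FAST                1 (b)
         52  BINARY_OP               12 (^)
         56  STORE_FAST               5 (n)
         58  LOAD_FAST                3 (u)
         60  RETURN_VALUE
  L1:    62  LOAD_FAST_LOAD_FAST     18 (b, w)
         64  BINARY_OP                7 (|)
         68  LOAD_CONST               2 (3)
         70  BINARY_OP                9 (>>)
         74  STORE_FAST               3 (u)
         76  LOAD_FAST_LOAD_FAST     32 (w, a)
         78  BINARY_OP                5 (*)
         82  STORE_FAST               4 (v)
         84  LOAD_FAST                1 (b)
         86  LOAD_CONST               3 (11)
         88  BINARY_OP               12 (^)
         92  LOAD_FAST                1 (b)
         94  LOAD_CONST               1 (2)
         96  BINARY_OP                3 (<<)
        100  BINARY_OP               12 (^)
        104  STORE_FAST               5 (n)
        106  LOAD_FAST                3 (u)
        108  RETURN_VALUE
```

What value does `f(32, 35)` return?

3

LOAD_FAST b → push 35. Stack: [35]
LOAD_CONST → push 2. Stack: [35, 2]
BINARY_OP >> → 35 >> 2 = 8. Stack: [8]
LOAD_FAST b → push 35. Stack: [8, 35]
BINARY_OP - → 8 - 35 = -27. Stack: [-27]
STORE_FAST w → w=-27. Stack: []
LOAD_FAST_LOAD_FAST a,b → push 32,35. Stack: [32, 35]
COMPARE_OP bool(<=) → 32 vs 35 = True. Stack: [True]
POP_JUMP_IF_FALSE → pop True; no jump. Stack: []
LOAD_FAST_LOAD_FAST b,a → push 35,32. Stack: [35, 32]
BINARY_OP % → 35 % 32 = 3. Stack: [3]
STORE_FAST u → u=3. Stack: []
LOAD_FAST_LOAD_FAST b,b → push 35,35. Stack: [35, 35]
BINARY_OP + → 35 + 35 = 70. Stack: [70]
STORE_FAST v → v=70. Stack: []
LOAD_FAST_LOAD_FAST w,v → push -27,70. Stack: [-27, 70]
BINARY_OP + → -27 + 70 = 43. Stack: [43]
LOAD_FAST b → push 35. Stack: [43, 35]
BINARY_OP ^ → 43 ^ 35 = 8. Stack: [8]
STORE_FAST n → n=8. Stack: []
LOAD_FAST u → push 3. Stack: [3]
RETURN_VALUE → return 3.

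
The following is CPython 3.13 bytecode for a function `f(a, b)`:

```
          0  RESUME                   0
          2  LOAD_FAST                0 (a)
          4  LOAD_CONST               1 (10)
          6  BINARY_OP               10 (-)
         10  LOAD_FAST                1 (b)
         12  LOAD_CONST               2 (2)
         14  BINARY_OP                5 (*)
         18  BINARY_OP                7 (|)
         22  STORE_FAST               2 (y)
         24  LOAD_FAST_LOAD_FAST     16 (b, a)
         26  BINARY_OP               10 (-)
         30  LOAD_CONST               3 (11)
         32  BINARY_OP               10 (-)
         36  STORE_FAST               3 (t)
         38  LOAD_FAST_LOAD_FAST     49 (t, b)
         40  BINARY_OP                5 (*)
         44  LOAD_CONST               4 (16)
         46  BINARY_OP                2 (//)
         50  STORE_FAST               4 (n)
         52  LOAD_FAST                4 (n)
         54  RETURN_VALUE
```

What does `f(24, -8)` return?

21

LOAD_FAST a → push 24. Stack: [24]
LOAD_CONST → push 10. Stack: [24, 10]
BINARY_OP - → 24 - 10 = 14. Stack: [14]
LOAD_FAST b → push -8. Stack: [14, -8]
LOAD_CONST → push 2. Stack: [14, -8, 2]
BINARY_OP * → -8 * 2 = -16. Stack: [14, -16]
BINARY_OP | → 14 | -16 = -2. Stack: [-2]
STORE_FAST y → y=-2. Stack: []
LOAD_FAST_LOAD_FAST b,a → push -8,24. Stack: [-8, 24]
BINARY_OP - → -8 - 24 = -32. Stack: [-32]
LOAD_CONST → push 11. Stack: [-32, 11]
BINARY_OP - → -32 - 11 = -43. Stack: [-43]
STORE_FAST t → t=-43. Stack: []
LOAD_FAST_LOAD_FAST t,b → push -43,-8. Stack: [-43, -8]
BINARY_OP * → -43 * -8 = 344. Stack: [344]
LOAD_CONST → push 16. Stack: [344, 16]
BINARY_OP // → 344 // 16 = 21. Stack: [21]
STORE_FAST n → n=21. Stack: []
LOAD_FAST n → push 21. Stack: [21]
RETURN_VALUE → return 21.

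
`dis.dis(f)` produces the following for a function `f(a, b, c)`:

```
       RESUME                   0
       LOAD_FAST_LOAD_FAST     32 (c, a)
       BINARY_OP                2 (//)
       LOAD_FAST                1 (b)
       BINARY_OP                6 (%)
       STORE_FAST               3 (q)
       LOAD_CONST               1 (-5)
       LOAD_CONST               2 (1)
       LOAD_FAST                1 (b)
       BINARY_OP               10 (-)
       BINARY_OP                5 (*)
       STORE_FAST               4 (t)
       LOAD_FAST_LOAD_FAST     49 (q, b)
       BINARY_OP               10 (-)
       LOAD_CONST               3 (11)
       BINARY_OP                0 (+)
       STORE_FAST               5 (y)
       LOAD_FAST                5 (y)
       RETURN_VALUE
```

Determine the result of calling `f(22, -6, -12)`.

16

LOAD_FAST_LOAD_FAST c,a → push -12,22. Stack: [-12, 22]
BINARY_OP // → -12 // 22 = -1. Stack: [-1]
LOAD_FAST b → push -6. Stack: [-1, -6]
BINARY_OP % → -1 % -6 = -1. Stack: [-1]
STORE_FAST q → q=-1. Stack: []
LOAD_CONST → push -5. Stack: [-5]
LOAD_CONST → push 1. Stack: [-5, 1]
LOAD_FAST b → push -6. Stack: [-5, 1, -6]
BINARY_OP - → 1 - -6 = 7. Stack: [-5, 7]
BINARY_OP * → -5 * 7 = -35. Stack: [-35]
STORE_FAST t → t=-35. Stack: []
LOAD_FAST_LOAD_FAST q,b → push -1,-6. Stack: [-1, -6]
BINARY_OP - → -1 - -6 = 5. Stack: [5]
LOAD_CONST → push 11. Stack: [5, 11]
BINARY_OP + → 5 + 11 = 16. Stack: [16]
STORE_FAST y → y=16. Stack: []
LOAD_FAST y → push 16. Stack: [16]
RETURN_VALUE → return 16.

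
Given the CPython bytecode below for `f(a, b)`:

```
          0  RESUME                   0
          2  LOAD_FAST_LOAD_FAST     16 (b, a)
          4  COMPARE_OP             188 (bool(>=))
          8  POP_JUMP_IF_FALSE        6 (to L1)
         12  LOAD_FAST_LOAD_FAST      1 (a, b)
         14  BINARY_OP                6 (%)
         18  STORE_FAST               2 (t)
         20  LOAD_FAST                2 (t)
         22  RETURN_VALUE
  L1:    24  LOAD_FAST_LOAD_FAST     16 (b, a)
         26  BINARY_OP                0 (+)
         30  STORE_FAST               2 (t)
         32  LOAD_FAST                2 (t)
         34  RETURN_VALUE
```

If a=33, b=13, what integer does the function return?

LOAD_FAST_LOAD_FAST b,a → push 13,33. Stack: [13, 33]
COMPARE_OP bool(>=) → 13 vs 33 = False. Stack: [False]
POP_JUMP_IF_FALSE → pop False; jump. Stack: []
LOAD_FAST_LOAD_FAST b,a → push 13,33. Stack: [13, 33]
BINARY_OP + → 13 + 33 = 46. Stack: [46]
STORE_FAST t → t=46. Stack: []
LOAD_FAST t → push 46. Stack: [46]
RETURN_VALUE → return 46.

46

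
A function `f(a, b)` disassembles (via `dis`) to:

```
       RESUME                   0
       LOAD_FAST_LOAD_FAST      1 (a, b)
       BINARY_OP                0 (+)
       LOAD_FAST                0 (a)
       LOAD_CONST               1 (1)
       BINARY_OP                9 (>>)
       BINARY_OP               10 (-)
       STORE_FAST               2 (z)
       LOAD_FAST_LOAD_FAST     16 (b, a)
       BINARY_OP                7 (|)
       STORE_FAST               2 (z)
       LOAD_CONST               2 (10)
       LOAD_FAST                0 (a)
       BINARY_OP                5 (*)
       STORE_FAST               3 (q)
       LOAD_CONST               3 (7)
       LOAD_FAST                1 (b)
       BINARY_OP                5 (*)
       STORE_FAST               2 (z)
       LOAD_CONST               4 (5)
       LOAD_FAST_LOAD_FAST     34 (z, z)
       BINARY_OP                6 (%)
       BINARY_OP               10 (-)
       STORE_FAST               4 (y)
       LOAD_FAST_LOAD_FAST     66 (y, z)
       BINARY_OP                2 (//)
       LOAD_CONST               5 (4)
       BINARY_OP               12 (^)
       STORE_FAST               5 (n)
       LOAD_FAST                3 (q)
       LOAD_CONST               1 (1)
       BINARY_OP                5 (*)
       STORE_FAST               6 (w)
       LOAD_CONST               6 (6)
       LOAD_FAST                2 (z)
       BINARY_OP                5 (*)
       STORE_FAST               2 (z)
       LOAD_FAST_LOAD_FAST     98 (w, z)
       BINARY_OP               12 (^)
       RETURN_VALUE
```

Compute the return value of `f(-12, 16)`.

LOAD_FAST_LOAD_FAST a,b → push -12,16. Stack: [-12, 16]
BINARY_OP + → -12 + 16 = 4. Stack: [4]
LOAD_FAST a → push -12. Stack: [4, -12]
LOAD_CONST → push 1. Stack: [4, -12, 1]
BINARY_OP >> → -12 >> 1 = -6. Stack: [4, -6]
BINARY_OP - → 4 - -6 = 10. Stack: [10]
STORE_FAST z → z=10. Stack: []
LOAD_FAST_LOAD_FAST b,a → push 16,-12. Stack: [16, -12]
BINARY_OP | → 16 | -12 = -12. Stack: [-12]
STORE_FAST z → z=-12. Stack: []
LOAD_CONST → push 10. Stack: [10]
LOAD_FAST a → push -12. Stack: [10, -12]
BINARY_OP * → 10 * -12 = -120. Stack: [-120]
STORE_FAST q → q=-120. Stack: []
LOAD_CONST → push 7. Stack: [7]
LOAD_FAST b → push 16. Stack: [7, 16]
BINARY_OP * → 7 * 16 = 112. Stack: [112]
STORE_FAST z → z=112. Stack: []
LOAD_CONST → push 5. Stack: [5]
LOAD_FAST_LOAD_FAST z,z → push 112,112. Stack: [5, 112, 112]
BINARY_OP % → 112 % 112 = 0. Stack: [5, 0]
BINARY_OP - → 5 - 0 = 5. Stack: [5]
STORE_FAST y → y=5. Stack: []
LOAD_FAST_LOAD_FAST y,z → push 5,112. Stack: [5, 112]
BINARY_OP // → 5 // 112 = 0. Stack: [0]
LOAD_CONST → push 4. Stack: [0, 4]
BINARY_OP ^ → 0 ^ 4 = 4. Stack: [4]
STORE_FAST n → n=4. Stack: []
LOAD_FAST q → push -120. Stack: [-120]
LOAD_CONST → push 1. Stack: [-120, 1]
BINARY_OP * → -120 * 1 = -120. Stack: [-120]
STORE_FAST w → w=-120. Stack: []
LOAD_CONST → push 6. Stack: [6]
LOAD_FAST z → push 112. Stack: [6, 112]
BINARY_OP * → 6 * 112 = 672. Stack: [672]
STORE_FAST z → z=672. Stack: []
LOAD_FAST_LOAD_FAST w,z → push -120,672. Stack: [-120, 672]
BINARY_OP ^ → -120 ^ 672 = -728. Stack: [-728]
RETURN_VALUE → return -728.

-728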